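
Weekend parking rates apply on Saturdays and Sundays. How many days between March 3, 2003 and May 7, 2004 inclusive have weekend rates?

March 3, 2003 is a Monday.
That's 432 days from start to end, counting both.
432 = 7 × 61 + 5, so there are 61 full weeks plus 5 extra days.
Each full week contributes 2 weekend days (Sat, Sun): 61 × 2 = 122.
The 5 extra days are Mon, Tue, Wed, Thu, Fri — none qualify.
Total: 122 + 0 = 122.

122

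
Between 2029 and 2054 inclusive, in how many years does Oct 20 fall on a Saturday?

Day of week of October 20 in each year:
2029: Sat ✓, 2030: Sun, 2031: Mon, 2032: Wed, 2033: Thu, 2034: Fri, 2035: Sat ✓, 2036: Mon, 2037: Tue, 2038: Wed, 2039: Thu, 2040: Sat ✓, 2041: Sun, 2042: Mon, 2043: Tue, 2044: Thu, 2045: Fri, 2046: Sat ✓, 2047: Sun, 2048: Tue, 2049: Wed, 2050: Thu, 2051: Fri, 2052: Sun, 2053: Mon, 2054: Tue
Saturdays: 2029, 2035, 2040, 2046.

4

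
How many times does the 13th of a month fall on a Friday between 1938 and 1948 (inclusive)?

18

Friday-the-13ths by year:
1938: May
1939: Jan, Oct
1940: Sep, Dec
1941: Jun
1942: Feb, Mar, Nov
1943: Aug
1944: Oct
1945: Apr, Jul
1946: Sep, Dec
1947: Jun
1948: Feb, Aug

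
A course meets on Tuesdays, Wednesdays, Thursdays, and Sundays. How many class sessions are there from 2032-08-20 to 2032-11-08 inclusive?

2032-08-20 is a Friday.
The range spans 81 days (inclusive of both endpoints).
81 = 7 × 11 + 4, so there are 11 full weeks plus 4 extra days.
Each full week contributes 4 days from the set (Tue, Wed, Thu, Sun): 11 × 4 = 44.
The 4 extra days are Fri, Sat, Sun, Mon — 1 of them qualifies.
Total: 44 + 1 = 45.

45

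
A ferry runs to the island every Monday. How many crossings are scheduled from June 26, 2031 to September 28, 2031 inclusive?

13

June 26, 2031 is a Thursday.
That's 95 days from start to end, counting both.
95 = 7 × 13 + 4, so there are 13 full weeks plus 4 extra days.
Each full week contributes one Monday: 13 so far.
The 4 extra days are Thursday, Friday, Saturday, Sunday — none qualify.
Total: 13 + 0 = 13.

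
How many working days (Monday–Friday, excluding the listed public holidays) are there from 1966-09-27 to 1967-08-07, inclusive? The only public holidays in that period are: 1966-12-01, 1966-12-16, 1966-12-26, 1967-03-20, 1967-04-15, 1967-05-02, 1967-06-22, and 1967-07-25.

1966-09-27 is a Tuesday.
The range spans 315 days (inclusive of both endpoints).
315 = 7 × 45, so the span is exactly 45 full weeks.
Each full week contributes 5 weekdays (Mon–Fri): 45 × 5 = 225.
Total: 225.
Holidays: 1966-12-01 (Thu); 1966-12-16 (Fri); 1966-12-26 (Mon); 1967-03-20 (Mon); 1967-04-15 (Sat); 1967-05-02 (Tue); 1967-06-22 (Thu); 1967-07-25 (Tue).
7 of the 8 holidays fall on weekdays; the rest are weekends and were already excluded.
Business days: 225 − 7 = 218.

218 working days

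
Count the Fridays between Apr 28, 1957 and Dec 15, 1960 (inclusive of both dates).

Apr 28, 1957 is a Sunday.
The range spans 1328 days (inclusive of both endpoints).
1328 = 7 × 189 + 5, so there are 189 full weeks plus 5 extra days.
Each full week contributes one Friday: 189 so far.
The 5 extra days are Sun, Mon, Tue, Wed, Thu — none qualify.
Total: 189 + 0 = 189.

189 Fridays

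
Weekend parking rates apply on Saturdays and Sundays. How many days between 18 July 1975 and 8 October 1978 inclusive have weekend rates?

18 July 1975 is a Friday.
The range spans 1179 days (inclusive of both endpoints).
1179 = 7 × 168 + 3, so there are 168 full weeks plus 3 extra days.
Each full week contributes 2 weekend days (Sat, Sun): 168 × 2 = 336.
The 3 extra days are Friday, Saturday, Sunday — 2 of them qualify.
Total: 336 + 2 = 338.

338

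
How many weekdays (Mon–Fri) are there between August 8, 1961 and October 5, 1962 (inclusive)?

304 weekdays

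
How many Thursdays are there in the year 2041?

Jan 1, 2041 is a Tuesday.
The range spans 365 days (inclusive of both endpoints).
365 = 7 × 52 + 1, so there are 52 full weeks plus 1 extra day.
Each full week contributes one Thursday: 52 so far.
The 1 extra day is Tuesday — none qualify.
Total: 52 + 0 = 52.

52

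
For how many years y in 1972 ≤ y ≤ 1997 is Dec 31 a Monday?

4

Day of week of December 31 in each year:
1972: Sun, 1973: Mon ✓, 1974: Tue, 1975: Wed, 1976: Fri, 1977: Sat, 1978: Sun, 1979: Mon ✓, 1980: Wed, 1981: Thu, 1982: Fri, 1983: Sat, 1984: Mon ✓, 1985: Tue, 1986: Wed, 1987: Thu, 1988: Sat, 1989: Sun, 1990: Mon ✓, 1991: Tue, 1992: Thu, 1993: Fri, 1994: Sat, 1995: Sun, 1996: Tue, 1997: Wed
Mondays: 1973, 1979, 1984, 1990.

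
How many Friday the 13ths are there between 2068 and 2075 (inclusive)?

16

Friday-the-13ths by year:
2068: Jan, Apr, Jul
2069: Sep, Dec
2070: Jun
2071: Feb, Mar, Nov
2072: May
2073: Jan, Oct
2074: Apr, Jul
2075: Sep, Dec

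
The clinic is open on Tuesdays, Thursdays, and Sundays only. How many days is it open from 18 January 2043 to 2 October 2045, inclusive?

424

18 January 2043 is a Sunday.
The range spans 989 days (inclusive of both endpoints).
989 = 7 × 141 + 2, so there are 141 full weeks plus 2 extra days.
Each full week contributes 3 days from the set (Tue, Thu, Sun): 141 × 3 = 423.
The 2 extra days are Sunday, Monday — 1 of them qualifies.
Total: 423 + 1 = 424.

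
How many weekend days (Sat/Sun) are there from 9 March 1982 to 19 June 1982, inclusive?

9 March 1982 is a Tuesday.
The range spans 103 days (inclusive of both endpoints).
103 = 7 × 14 + 5, so there are 14 full weeks plus 5 extra days.
Each full week contributes 2 weekend days (Sat, Sun): 14 × 2 = 28.
The 5 extra days are Tuesday, Wednesday, Thursday, Friday, Saturday — 1 of them qualifies.
Total: 28 + 1 = 29.

29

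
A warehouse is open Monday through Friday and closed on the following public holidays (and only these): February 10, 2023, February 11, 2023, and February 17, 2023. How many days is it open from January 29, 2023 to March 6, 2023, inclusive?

January 29, 2023 is a Sunday.
That's 37 days from start to end, counting both.
37 = 7 × 5 + 2, so there are 5 full weeks plus 2 extra days.
Each full week contributes 5 weekdays (Mon–Fri): 5 × 5 = 25.
The 2 extra days are Sun, Mon — 1 of them qualifies.
Total: 25 + 1 = 26.
Holidays: February 10, 2023 (Fri); February 11, 2023 (Sat); February 17, 2023 (Fri).
2 of the 3 holidays fall on weekdays; the rest are weekends and were already excluded.
Business days: 26 − 2 = 24.

24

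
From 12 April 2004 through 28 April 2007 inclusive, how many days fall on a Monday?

159 Mondays

12 April 2004 is a Monday.
The range spans 1112 days (inclusive of both endpoints).
1112 = 7 × 158 + 6, so there are 158 full weeks plus 6 extra days.
Each full week contributes one Monday: 158 so far.
The 6 extra days are Monday, Tuesday, Wednesday, Thursday, Friday, Saturday — 1 of them qualifies.
Total: 158 + 1 = 159.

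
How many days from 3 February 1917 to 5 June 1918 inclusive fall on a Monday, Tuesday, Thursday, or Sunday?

3 February 1917 is a Saturday.
That's 488 days from start to end, counting both.
488 = 7 × 69 + 5, so there are 69 full weeks plus 5 extra days.
Each full week contributes 4 days from the set (Mon, Tue, Thu, Sun): 69 × 4 = 276.
The 5 extra days are Saturday, Sunday, Monday, Tuesday, Wednesday — 3 of them qualify.
Total: 276 + 3 = 279.

279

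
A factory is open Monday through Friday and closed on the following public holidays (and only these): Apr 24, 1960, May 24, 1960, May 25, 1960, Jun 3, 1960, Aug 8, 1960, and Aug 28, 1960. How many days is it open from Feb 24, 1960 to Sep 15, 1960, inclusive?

143

Feb 24, 1960 is a Wednesday.
That's 205 days from start to end, counting both.
205 = 7 × 29 + 2, so there are 29 full weeks plus 2 extra days.
Each full week contributes 5 weekdays (Mon–Fri): 29 × 5 = 145.
The 2 extra days are Wed, Thu — 2 of them qualify.
Total: 145 + 2 = 147.
Holidays: Apr 24, 1960 (Sun); May 24, 1960 (Tue); May 25, 1960 (Wed); Jun 3, 1960 (Fri); Aug 8, 1960 (Mon); Aug 28, 1960 (Sun).
4 of the 6 holidays fall on weekdays; the rest are weekends and were already excluded.
Business days: 147 − 4 = 143.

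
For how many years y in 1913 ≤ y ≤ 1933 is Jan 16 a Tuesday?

Day of week of January 16 in each year:
1913: Thu, 1914: Fri, 1915: Sat, 1916: Sun, 1917: Tue ✓, 1918: Wed, 1919: Thu, 1920: Fri, 1921: Sun, 1922: Mon, 1923: Tue ✓, 1924: Wed, 1925: Fri, 1926: Sat, 1927: Sun, 1928: Mon, 1929: Wed, 1930: Thu, 1931: Fri, 1932: Sat, 1933: Mon
Tuesdays: 1917, 1923.

2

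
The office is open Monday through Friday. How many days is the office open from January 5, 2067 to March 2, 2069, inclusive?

563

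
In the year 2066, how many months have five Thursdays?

A month has five Thursdays exactly when Thursday falls within its first (length − 28) days.
Jan: 31 days, starts Fri → 5 of Fri, Sat, Sun
Feb: 28 days, starts Mon → 5 of (none)
Mar: 31 days, starts Mon → 5 of Mon, Tue, Wed
Apr: 30 days, starts Thu → 5 of Thu, Fri ✓
May: 31 days, starts Sat → 5 of Sat, Sun, Mon
Jun: 30 days, starts Tue → 5 of Tue, Wed
Jul: 31 days, starts Thu → 5 of Thu, Fri, Sat ✓
Aug: 31 days, starts Sun → 5 of Sun, Mon, Tue
Sep: 30 days, starts Wed → 5 of Wed, Thu ✓
Oct: 31 days, starts Fri → 5 of Fri, Sat, Sun
Nov: 30 days, starts Mon → 5 of Mon, Tue
Dec: 31 days, starts Wed → 5 of Wed, Thu, Fri ✓
Months with five Thursdays: Apr, Jul, Sep, Dec.

4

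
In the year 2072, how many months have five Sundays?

A month has five Sundays exactly when Sunday falls within its first (length − 28) days.
Jan: 31 days, starts Fri → 5 of Fri, Sat, Sun ✓
Feb: 29 days, starts Mon → 5 of Mon
Mar: 31 days, starts Tue → 5 of Tue, Wed, Thu
Apr: 30 days, starts Fri → 5 of Fri, Sat
May: 31 days, starts Sun → 5 of Sun, Mon, Tue ✓
Jun: 30 days, starts Wed → 5 of Wed, Thu
Jul: 31 days, starts Fri → 5 of Fri, Sat, Sun ✓
Aug: 31 days, starts Mon → 5 of Mon, Tue, Wed
Sep: 30 days, starts Thu → 5 of Thu, Fri
Oct: 31 days, starts Sat → 5 of Sat, Sun, Mon ✓
Nov: 30 days, starts Tue → 5 of Tue, Wed
Dec: 31 days, starts Thu → 5 of Thu, Fri, Sat
Months with five Sundays: Jan, May, Jul, Oct.

4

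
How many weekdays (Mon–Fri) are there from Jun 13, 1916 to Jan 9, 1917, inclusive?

151 weekdays

Jun 13, 1916 is a Tuesday.
From Jun 13, 1916 to Jan 9, 1917 is 211 days inclusive.
211 = 7 × 30 + 1, so there are 30 full weeks plus 1 extra day.
Each full week contributes 5 weekdays (Mon–Fri): 30 × 5 = 150.
The 1 extra day is Tuesday — 1 of them qualifies.
Total: 150 + 1 = 151.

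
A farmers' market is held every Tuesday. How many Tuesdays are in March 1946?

Mar 1, 1946 is a Friday.
That's 31 days from start to end, counting both.
31 = 7 × 4 + 3, so there are 4 full weeks plus 3 extra days.
Each full week contributes one Tuesday: 4 so far.
The 3 extra days are Fri, Sat, Sun — none qualify.
Total: 4 + 0 = 4.

4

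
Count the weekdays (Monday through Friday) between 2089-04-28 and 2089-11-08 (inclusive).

139 weekdays

2089-04-28 is a Thursday.
The range spans 195 days (inclusive of both endpoints).
195 = 7 × 27 + 6, so there are 27 full weeks plus 6 extra days.
Each full week contributes 5 weekdays (Mon–Fri): 27 × 5 = 135.
The 6 extra days are Thu, Fri, Sat, Sun, Mon, Tue — 4 of them qualify.
Total: 135 + 4 = 139.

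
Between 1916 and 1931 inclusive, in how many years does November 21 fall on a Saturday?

2

Day of week of November 21 in each year:
1916: Tue, 1917: Wed, 1918: Thu, 1919: Fri, 1920: Sun, 1921: Mon, 1922: Tue, 1923: Wed, 1924: Fri, 1925: Sat ✓, 1926: Sun, 1927: Mon, 1928: Wed, 1929: Thu, 1930: Fri, 1931: Sat ✓
Saturdays: 1925, 1931.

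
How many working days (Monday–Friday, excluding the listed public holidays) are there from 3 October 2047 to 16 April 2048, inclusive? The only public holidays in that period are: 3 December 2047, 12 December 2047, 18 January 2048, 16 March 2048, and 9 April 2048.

3 October 2047 is a Thursday.
The range spans 197 days (inclusive of both endpoints).
197 = 7 × 28 + 1, so there are 28 full weeks plus 1 extra day.
Each full week contributes 5 weekdays (Mon–Fri): 28 × 5 = 140.
The 1 extra day is Thursday — 1 of them qualifies.
Total: 140 + 1 = 141.
Holidays: 3 December 2047 (Tue); 12 December 2047 (Thu); 18 January 2048 (Sat); 16 March 2048 (Mon); 9 April 2048 (Thu).
4 of the 5 holidays fall on weekdays; the rest are weekends and were already excluded.
Business days: 141 − 4 = 137.

137 working days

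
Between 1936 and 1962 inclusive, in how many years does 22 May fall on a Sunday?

Day of week of May 22 in each year:
1936: Fri, 1937: Sat, 1938: Sun ✓, 1939: Mon, 1940: Wed, 1941: Thu, 1942: Fri, 1943: Sat, 1944: Mon, 1945: Tue, 1946: Wed, 1947: Thu, 1948: Sat, 1949: Sun ✓, 1950: Mon, 1951: Tue, 1952: Thu, 1953: Fri, 1954: Sat, 1955: Sun ✓, 1956: Tue, 1957: Wed, 1958: Thu, 1959: Fri, 1960: Sun ✓, 1961: Mon, 1962: Tue
Sundays: 1938, 1949, 1955, 1960.

4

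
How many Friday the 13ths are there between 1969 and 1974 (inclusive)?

10

Friday-the-13ths by year:
1969: Jun
1970: Feb, Mar, Nov
1971: Aug
1972: Oct
1973: Apr, Jul
1974: Sep, Dec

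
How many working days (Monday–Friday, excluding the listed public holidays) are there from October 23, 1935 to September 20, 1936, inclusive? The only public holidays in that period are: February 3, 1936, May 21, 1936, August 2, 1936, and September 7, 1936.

October 23, 1935 is a Wednesday.
From October 23, 1935 to September 20, 1936 is 334 days inclusive.
334 = 7 × 47 + 5, so there are 47 full weeks plus 5 extra days.
Each full week contributes 5 weekdays (Mon–Fri): 47 × 5 = 235.
The 5 extra days are Wed, Thu, Fri, Sat, Sun — 3 of them qualify.
Total: 235 + 3 = 238.
Holidays: February 3, 1936 (Mon); May 21, 1936 (Thu); August 2, 1936 (Sun); September 7, 1936 (Mon).
3 of the 4 holidays fall on weekdays; the rest are weekends and were already excluded.
Business days: 238 − 3 = 235.

235 working days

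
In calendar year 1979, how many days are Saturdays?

52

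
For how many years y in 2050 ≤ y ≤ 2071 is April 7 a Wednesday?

Day of week of April 7 in each year:
2050: Thu, 2051: Fri, 2052: Sun, 2053: Mon, 2054: Tue, 2055: Wed ✓, 2056: Fri, 2057: Sat, 2058: Sun, 2059: Mon, 2060: Wed ✓, 2061: Thu, 2062: Fri, 2063: Sat, 2064: Mon, 2065: Tue, 2066: Wed ✓, 2067: Thu, 2068: Sat, 2069: Sun, 2070: Mon, 2071: Tue
Wednesdays: 2055, 2060, 2066.

3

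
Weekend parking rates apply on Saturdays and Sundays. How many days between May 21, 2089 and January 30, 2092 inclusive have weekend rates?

282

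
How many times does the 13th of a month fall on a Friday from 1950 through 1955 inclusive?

10

Friday-the-13ths by year:
1950: Jan, Oct
1951: Apr, Jul
1952: Jun
1953: Feb, Mar, Nov
1954: Aug
1955: May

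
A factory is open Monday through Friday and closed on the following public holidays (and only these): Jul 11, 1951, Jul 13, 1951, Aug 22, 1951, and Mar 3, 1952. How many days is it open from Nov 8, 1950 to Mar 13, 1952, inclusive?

348

Nov 8, 1950 is a Wednesday.
That's 492 days from start to end, counting both.
492 = 7 × 70 + 2, so there are 70 full weeks plus 2 extra days.
Each full week contributes 5 weekdays (Mon–Fri): 70 × 5 = 350.
The 2 extra days are Wed, Thu — 2 of them qualify.
Total: 350 + 2 = 352.
Holidays: Jul 11, 1951 (Wed); Jul 13, 1951 (Fri); Aug 22, 1951 (Wed); Mar 3, 1952 (Mon).
All 4 holidays fall on weekdays, so subtract 4.
Business days: 352 − 4 = 348.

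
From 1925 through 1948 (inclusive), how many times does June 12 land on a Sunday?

3

Day of week of June 12 in each year:
1925: Fri, 1926: Sat, 1927: Sun ✓, 1928: Tue, 1929: Wed, 1930: Thu, 1931: Fri, 1932: Sun ✓, 1933: Mon, 1934: Tue, 1935: Wed, 1936: Fri, 1937: Sat, 1938: Sun ✓, 1939: Mon, 1940: Wed, 1941: Thu, 1942: Fri, 1943: Sat, 1944: Mon, 1945: Tue, 1946: Wed, 1947: Thu, 1948: Sat
Sundays: 1927, 1932, 1938.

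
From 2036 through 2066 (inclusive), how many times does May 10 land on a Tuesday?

4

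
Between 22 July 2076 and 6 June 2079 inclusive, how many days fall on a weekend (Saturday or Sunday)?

22 July 2076 is a Wednesday.
That's 1050 days from start to end, counting both.
1050 = 7 × 150, so the span is exactly 150 full weeks.
Each full week contributes 2 weekend days (Sat, Sun): 150 × 2 = 300.
Total: 300.

300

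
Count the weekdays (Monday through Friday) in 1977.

Jan 1, 1977 is a Saturday.
From Jan 1, 1977 to Dec 31, 1977 is 365 days inclusive.
365 = 7 × 52 + 1, so there are 52 full weeks plus 1 extra day.
Each full week contributes 5 weekdays (Mon–Fri): 52 × 5 = 260.
The 1 extra day is Sat — none qualify.
Total: 260 + 0 = 260.

260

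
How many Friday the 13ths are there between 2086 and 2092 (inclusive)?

Friday-the-13ths by year:
2086: Sep, Dec
2087: Jun
2088: Feb, Aug
2089: May
2090: Jan, Oct
2091: Apr, Jul
2092: Jun

11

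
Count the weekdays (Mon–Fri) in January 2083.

21

Jan 1, 2083 is a Friday.
The range spans 31 days (inclusive of both endpoints).
31 = 7 × 4 + 3, so there are 4 full weeks plus 3 extra days.
Each full week contributes 5 weekdays (Mon–Fri): 4 × 5 = 20.
The 3 extra days are Friday, Saturday, Sunday — 1 of them qualifies.
Total: 20 + 1 = 21.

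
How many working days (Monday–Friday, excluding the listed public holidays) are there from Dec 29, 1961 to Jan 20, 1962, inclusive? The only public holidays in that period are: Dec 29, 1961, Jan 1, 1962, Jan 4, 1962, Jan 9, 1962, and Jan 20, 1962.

Dec 29, 1961 is a Friday.
That's 23 days from start to end, counting both.
23 = 7 × 3 + 2, so there are 3 full weeks plus 2 extra days.
Each full week contributes 5 weekdays (Mon–Fri): 3 × 5 = 15.
The 2 extra days are Fri, Sat — 1 of them qualifies.
Total: 15 + 1 = 16.
Holidays: Dec 29, 1961 (Fri); Jan 1, 1962 (Mon); Jan 4, 1962 (Thu); Jan 9, 1962 (Tue); Jan 20, 1962 (Sat).
4 of the 5 holidays fall on weekdays; the rest are weekends and were already excluded.
Business days: 16 − 4 = 12.

12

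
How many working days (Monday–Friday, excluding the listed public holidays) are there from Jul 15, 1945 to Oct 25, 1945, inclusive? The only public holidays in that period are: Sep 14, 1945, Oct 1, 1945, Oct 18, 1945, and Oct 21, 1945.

Jul 15, 1945 is a Sunday.
That's 103 days from start to end, counting both.
103 = 7 × 14 + 5, so there are 14 full weeks plus 5 extra days.
Each full week contributes 5 weekdays (Mon–Fri): 14 × 5 = 70.
The 5 extra days are Sun, Mon, Tue, Wed, Thu — 4 of them qualify.
Total: 70 + 4 = 74.
Holidays: Sep 14, 1945 (Fri); Oct 1, 1945 (Mon); Oct 18, 1945 (Thu); Oct 21, 1945 (Sun).
3 of the 4 holidays fall on weekdays; the rest are weekends and were already excluded.
Business days: 74 − 3 = 71.

71 working days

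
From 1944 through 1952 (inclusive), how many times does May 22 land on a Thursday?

2

Day of week of May 22 in each year:
1944: Mon, 1945: Tue, 1946: Wed, 1947: Thu ✓, 1948: Sat, 1949: Sun, 1950: Mon, 1951: Tue, 1952: Thu ✓
Thursdays: 1947, 1952.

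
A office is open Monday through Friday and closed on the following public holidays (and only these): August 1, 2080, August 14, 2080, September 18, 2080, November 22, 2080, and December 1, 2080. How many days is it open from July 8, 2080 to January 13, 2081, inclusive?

July 8, 2080 is a Monday.
From July 8, 2080 to January 13, 2081 is 190 days inclusive.
190 = 7 × 27 + 1, so there are 27 full weeks plus 1 extra day.
Each full week contributes 5 weekdays (Mon–Fri): 27 × 5 = 135.
The 1 extra day is Monday — 1 of them qualifies.
Total: 135 + 1 = 136.
Holidays: August 1, 2080 (Thu); August 14, 2080 (Wed); September 18, 2080 (Wed); November 22, 2080 (Fri); December 1, 2080 (Sun).
4 of the 5 holidays fall on weekdays; the rest are weekends and were already excluded.
Business days: 136 − 4 = 132.

132 working days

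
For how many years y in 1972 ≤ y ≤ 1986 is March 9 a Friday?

3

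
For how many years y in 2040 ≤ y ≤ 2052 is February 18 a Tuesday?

Day of week of February 18 in each year:
2040: Sat, 2041: Mon, 2042: Tue ✓, 2043: Wed, 2044: Thu, 2045: Sat, 2046: Sun, 2047: Mon, 2048: Tue ✓, 2049: Thu, 2050: Fri, 2051: Sat, 2052: Sun
Tuesdays: 2042, 2048.

2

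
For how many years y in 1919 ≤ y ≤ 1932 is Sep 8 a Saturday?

Day of week of September 8 in each year:
1919: Mon, 1920: Wed, 1921: Thu, 1922: Fri, 1923: Sat ✓, 1924: Mon, 1925: Tue, 1926: Wed, 1927: Thu, 1928: Sat ✓, 1929: Sun, 1930: Mon, 1931: Tue, 1932: Thu
Saturdays: 1923, 1928.

2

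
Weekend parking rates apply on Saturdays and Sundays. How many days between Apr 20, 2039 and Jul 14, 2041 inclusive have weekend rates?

234

Apr 20, 2039 is a Wednesday.
The range spans 817 days (inclusive of both endpoints).
817 = 7 × 116 + 5, so there are 116 full weeks plus 5 extra days.
Each full week contributes 2 weekend days (Sat, Sun): 116 × 2 = 232.
The 5 extra days are Wed, Thu, Fri, Sat, Sun — 2 of them qualify.
Total: 232 + 2 = 234.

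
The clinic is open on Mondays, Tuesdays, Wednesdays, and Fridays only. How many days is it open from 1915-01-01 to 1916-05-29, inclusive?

1915-01-01 is a Friday.
The range spans 515 days (inclusive of both endpoints).
515 = 7 × 73 + 4, so there are 73 full weeks plus 4 extra days.
Each full week contributes 4 days from the set (Mon, Tue, Wed, Fri): 73 × 4 = 292.
The 4 extra days are Fri, Sat, Sun, Mon — 2 of them qualify.
Total: 292 + 2 = 294.

294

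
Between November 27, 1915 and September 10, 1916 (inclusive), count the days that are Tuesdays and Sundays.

83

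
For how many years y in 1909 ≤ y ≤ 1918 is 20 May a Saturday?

2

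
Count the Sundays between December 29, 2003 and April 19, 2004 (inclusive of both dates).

16 Sundays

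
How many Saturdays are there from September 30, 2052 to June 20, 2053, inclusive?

September 30, 2052 is a Monday.
That's 264 days from start to end, counting both.
264 = 7 × 37 + 5, so there are 37 full weeks plus 5 extra days.
Each full week contributes one Saturday: 37 so far.
The 5 extra days are Mon, Tue, Wed, Thu, Fri — none qualify.
Total: 37 + 0 = 37.

37 Saturdays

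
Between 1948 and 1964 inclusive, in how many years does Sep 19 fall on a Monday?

Day of week of September 19 in each year:
1948: Sun, 1949: Mon ✓, 1950: Tue, 1951: Wed, 1952: Fri, 1953: Sat, 1954: Sun, 1955: Mon ✓, 1956: Wed, 1957: Thu, 1958: Fri, 1959: Sat, 1960: Mon ✓, 1961: Tue, 1962: Wed, 1963: Thu, 1964: Sat
Mondays: 1949, 1955, 1960.

3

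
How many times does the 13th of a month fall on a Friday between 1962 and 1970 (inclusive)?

16

Friday-the-13ths by year:
1962: Apr, Jul
1963: Sep, Dec
1964: Mar, Nov
1965: Aug
1966: May
1967: Jan, Oct
1968: Sep, Dec
1969: Jun
1970: Feb, Mar, Nov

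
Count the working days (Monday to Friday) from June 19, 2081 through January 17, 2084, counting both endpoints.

June 19, 2081 is a Thursday.
From June 19, 2081 to January 17, 2084 is 943 days inclusive.
943 = 7 × 134 + 5, so there are 134 full weeks plus 5 extra days.
Each full week contributes 5 weekdays (Mon–Fri): 134 × 5 = 670.
The 5 extra days are Thursday, Friday, Saturday, Sunday, Monday — 3 of them qualify.
Total: 670 + 3 = 673.

673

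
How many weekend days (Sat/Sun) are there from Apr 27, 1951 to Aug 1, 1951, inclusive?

Apr 27, 1951 is a Friday.
The range spans 97 days (inclusive of both endpoints).
97 = 7 × 13 + 6, so there are 13 full weeks plus 6 extra days.
Each full week contributes 2 weekend days (Sat, Sun): 13 × 2 = 26.
The 6 extra days are Friday, Saturday, Sunday, Monday, Tuesday, Wednesday — 2 of them qualify.
Total: 26 + 2 = 28.

28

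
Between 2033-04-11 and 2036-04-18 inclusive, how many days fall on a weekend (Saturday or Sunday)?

314

2033-04-11 is a Monday.
The range spans 1104 days (inclusive of both endpoints).
1104 = 7 × 157 + 5, so there are 157 full weeks plus 5 extra days.
Each full week contributes 2 weekend days (Sat, Sun): 157 × 2 = 314.
The 5 extra days are Mon, Tue, Wed, Thu, Fri — none qualify.
Total: 314 + 0 = 314.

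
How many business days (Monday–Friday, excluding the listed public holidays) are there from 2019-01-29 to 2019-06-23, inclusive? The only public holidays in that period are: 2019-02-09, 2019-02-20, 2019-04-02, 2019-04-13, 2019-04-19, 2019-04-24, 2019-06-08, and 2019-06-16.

100 business days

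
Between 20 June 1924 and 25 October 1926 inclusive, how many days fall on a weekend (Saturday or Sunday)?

20 June 1924 is a Friday.
The range spans 858 days (inclusive of both endpoints).
858 = 7 × 122 + 4, so there are 122 full weeks plus 4 extra days.
Each full week contributes 2 weekend days (Sat, Sun): 122 × 2 = 244.
The 4 extra days are Friday, Saturday, Sunday, Monday — 2 of them qualify.
Total: 244 + 2 = 246.

246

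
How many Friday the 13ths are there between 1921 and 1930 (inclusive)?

17

Friday-the-13ths by year:
1921: May
1922: Jan, Oct
1923: Apr, Jul
1924: Jun
1925: Feb, Mar, Nov
1926: Aug
1927: May
1928: Jan, Apr, Jul
1929: Sep, Dec
1930: Jun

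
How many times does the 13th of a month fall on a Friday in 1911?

2

The 13th falls on a Friday when the month's 13th has weekday Fri.
Jan 13 is Fri ✓; Feb 13 is Mon; Mar 13 is Mon; Apr 13 is Thu; May 13 is Sat; Jun 13 is Tue; Jul 13 is Thu; Aug 13 is Sun; Sep 13 is Wed; Oct 13 is Fri ✓; Nov 13 is Mon; Dec 13 is Wed.
Friday the 13ths: Jan, Oct.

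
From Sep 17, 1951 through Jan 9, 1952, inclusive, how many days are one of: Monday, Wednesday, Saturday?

Sep 17, 1951 is a Monday.
From Sep 17, 1951 to Jan 9, 1952 is 115 days inclusive.
115 = 7 × 16 + 3, so there are 16 full weeks plus 3 extra days.
Each full week contributes 3 days from the set (Mon, Wed, Sat): 16 × 3 = 48.
The 3 extra days are Monday, Tuesday, Wednesday — 2 of them qualify.
Total: 48 + 2 = 50.

50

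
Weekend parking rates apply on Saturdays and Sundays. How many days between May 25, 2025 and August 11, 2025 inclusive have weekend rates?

May 25, 2025 is a Sunday.
That's 79 days from start to end, counting both.
79 = 7 × 11 + 2, so there are 11 full weeks plus 2 extra days.
Each full week contributes 2 weekend days (Sat, Sun): 11 × 2 = 22.
The 2 extra days are Sun, Mon — 1 of them qualifies.
Total: 22 + 1 = 23.

23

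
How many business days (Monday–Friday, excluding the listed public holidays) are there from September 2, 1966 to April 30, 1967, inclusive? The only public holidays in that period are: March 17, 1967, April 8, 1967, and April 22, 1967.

170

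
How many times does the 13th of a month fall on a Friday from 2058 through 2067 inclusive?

Friday-the-13ths by year:
2058: Sep, Dec
2059: Jun
2060: Feb, Aug
2061: May
2062: Jan, Oct
2063: Apr, Jul
2064: Jun
2065: Feb, Mar, Nov
2066: Aug
2067: May

16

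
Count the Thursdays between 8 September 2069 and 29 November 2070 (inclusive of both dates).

8 September 2069 is a Sunday.
From 8 September 2069 to 29 November 2070 is 448 days inclusive.
448 = 7 × 64, so the span is exactly 64 full weeks.
Each full week contributes one Thursday: 64 so far.
Total: 64.

64 Thursdays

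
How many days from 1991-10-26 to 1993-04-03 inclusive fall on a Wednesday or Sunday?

1991-10-26 is a Saturday.
The range spans 526 days (inclusive of both endpoints).
526 = 7 × 75 + 1, so there are 75 full weeks plus 1 extra day.
Each full week contributes 2 days from the set (Wed, Sun): 75 × 2 = 150.
The 1 extra day is Sat — none qualify.
Total: 150 + 0 = 150.

150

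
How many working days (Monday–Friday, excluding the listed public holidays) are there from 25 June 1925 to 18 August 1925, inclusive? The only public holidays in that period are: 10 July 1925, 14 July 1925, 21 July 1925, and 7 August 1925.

35

25 June 1925 is a Thursday.
That's 55 days from start to end, counting both.
55 = 7 × 7 + 6, so there are 7 full weeks plus 6 extra days.
Each full week contributes 5 weekdays (Mon–Fri): 7 × 5 = 35.
The 6 extra days are Thursday, Friday, Saturday, Sunday, Monday, Tuesday — 4 of them qualify.
Total: 35 + 4 = 39.
Holidays: 10 July 1925 (Fri); 14 July 1925 (Tue); 21 July 1925 (Tue); 7 August 1925 (Fri).
All 4 holidays fall on weekdays, so subtract 4.
Business days: 39 − 4 = 35.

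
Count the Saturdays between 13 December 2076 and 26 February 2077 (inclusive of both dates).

13 December 2076 is a Sunday.
That's 76 days from start to end, counting both.
76 = 7 × 10 + 6, so there are 10 full weeks plus 6 extra days.
Each full week contributes one Saturday: 10 so far.
The 6 extra days are Sun, Mon, Tue, Wed, Thu, Fri — none qualify.
Total: 10 + 0 = 10.

10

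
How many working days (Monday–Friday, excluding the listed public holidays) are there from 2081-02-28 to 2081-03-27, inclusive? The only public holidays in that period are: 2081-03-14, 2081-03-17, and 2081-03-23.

18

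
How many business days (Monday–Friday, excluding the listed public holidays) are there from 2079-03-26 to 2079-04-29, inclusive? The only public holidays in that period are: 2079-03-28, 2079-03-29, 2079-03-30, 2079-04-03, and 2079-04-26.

2079-03-26 is a Sunday.
The range spans 35 days (inclusive of both endpoints).
35 = 7 × 5, so the span is exactly 5 full weeks.
Each full week contributes 5 weekdays (Mon–Fri): 5 × 5 = 25.
Holidays: 2079-03-28 (Tue); 2079-03-29 (Wed); 2079-03-30 (Thu); 2079-04-03 (Mon); 2079-04-26 (Wed).
All 5 holidays fall on weekdays, so subtract 5.
Business days: 25 − 5 = 20.

20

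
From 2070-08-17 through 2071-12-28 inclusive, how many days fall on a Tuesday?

71 Tuesdays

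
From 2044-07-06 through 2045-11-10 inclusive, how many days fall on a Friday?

71 Fridays

2044-07-06 is a Wednesday.
From 2044-07-06 to 2045-11-10 is 493 days inclusive.
493 = 7 × 70 + 3, so there are 70 full weeks plus 3 extra days.
Each full week contributes one Friday: 70 so far.
The 3 extra days are Wed, Thu, Fri — 1 of them qualifies.
Total: 70 + 1 = 71.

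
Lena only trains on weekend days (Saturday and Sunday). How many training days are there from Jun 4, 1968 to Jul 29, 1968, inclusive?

Jun 4, 1968 is a Tuesday.
That's 56 days from start to end, counting both.
56 = 7 × 8, so the span is exactly 8 full weeks.
Each full week contributes 2 weekend days (Sat, Sun): 8 × 2 = 16.
Total: 16.

16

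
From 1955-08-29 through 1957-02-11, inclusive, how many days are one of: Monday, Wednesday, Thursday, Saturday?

1955-08-29 is a Monday.
From 1955-08-29 to 1957-02-11 is 533 days inclusive.
533 = 7 × 76 + 1, so there are 76 full weeks plus 1 extra day.
Each full week contributes 4 days from the set (Mon, Wed, Thu, Sat): 76 × 4 = 304.
The 1 extra day is Monday — 1 of them qualifies.
Total: 304 + 1 = 305.

305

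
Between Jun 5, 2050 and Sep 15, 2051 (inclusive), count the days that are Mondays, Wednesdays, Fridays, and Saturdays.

267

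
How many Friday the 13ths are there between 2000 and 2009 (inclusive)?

17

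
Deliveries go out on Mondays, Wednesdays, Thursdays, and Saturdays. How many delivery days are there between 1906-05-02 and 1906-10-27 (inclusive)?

1906-05-02 is a Wednesday.
That's 179 days from start to end, counting both.
179 = 7 × 25 + 4, so there are 25 full weeks plus 4 extra days.
Each full week contributes 4 days from the set (Mon, Wed, Thu, Sat): 25 × 4 = 100.
The 4 extra days are Wed, Thu, Fri, Sat — 3 of them qualify.
Total: 100 + 3 = 103.

103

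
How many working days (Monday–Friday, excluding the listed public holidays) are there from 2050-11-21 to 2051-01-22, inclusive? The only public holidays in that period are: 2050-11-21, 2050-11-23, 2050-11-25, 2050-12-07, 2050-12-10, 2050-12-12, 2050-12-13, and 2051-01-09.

2050-11-21 is a Monday.
That's 63 days from start to end, counting both.
63 = 7 × 9, so the span is exactly 9 full weeks.
Each full week contributes 5 weekdays (Mon–Fri): 9 × 5 = 45.
Total: 45.
Holidays: 2050-11-21 (Mon); 2050-11-23 (Wed); 2050-11-25 (Fri); 2050-12-07 (Wed); 2050-12-10 (Sat); 2050-12-12 (Mon); 2050-12-13 (Tue); 2051-01-09 (Mon).
7 of the 8 holidays fall on weekdays; the rest are weekends and were already excluded.
Business days: 45 − 7 = 38.

38 working days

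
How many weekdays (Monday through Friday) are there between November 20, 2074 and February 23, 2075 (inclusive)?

69

November 20, 2074 is a Tuesday.
That's 96 days from start to end, counting both.
96 = 7 × 13 + 5, so there are 13 full weeks plus 5 extra days.
Each full week contributes 5 weekdays (Mon–Fri): 13 × 5 = 65.
The 5 extra days are Tue, Wed, Thu, Fri, Sat — 4 of them qualify.
Total: 65 + 4 = 69.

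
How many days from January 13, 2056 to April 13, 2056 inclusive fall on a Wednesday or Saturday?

January 13, 2056 is a Thursday.
The range spans 92 days (inclusive of both endpoints).
92 = 7 × 13 + 1, so there are 13 full weeks plus 1 extra day.
Each full week contributes 2 days from the set (Wed, Sat): 13 × 2 = 26.
The 1 extra day is Thursday — none qualify.
Total: 26 + 0 = 26.

26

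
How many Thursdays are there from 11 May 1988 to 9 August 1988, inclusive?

11 May 1988 is a Wednesday.
From 11 May 1988 to 9 August 1988 is 91 days inclusive.
91 = 7 × 13, so the span is exactly 13 full weeks.
Each full week contributes one Thursday: 13 so far.
Total: 13.

13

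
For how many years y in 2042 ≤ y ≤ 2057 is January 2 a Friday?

2

Day of week of January 2 in each year:
2042: Thu, 2043: Fri ✓, 2044: Sat, 2045: Mon, 2046: Tue, 2047: Wed, 2048: Thu, 2049: Sat, 2050: Sun, 2051: Mon, 2052: Tue, 2053: Thu, 2054: Fri ✓, 2055: Sat, 2056: Sun, 2057: Tue
Fridays: 2043, 2054.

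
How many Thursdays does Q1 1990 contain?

13

1990-01-01 is a Monday.
That's 90 days from start to end, counting both.
90 = 7 × 12 + 6, so there are 12 full weeks plus 6 extra days.
Each full week contributes one Thursday: 12 so far.
The 6 extra days are Mon, Tue, Wed, Thu, Fri, Sat — 1 of them qualifies.
Total: 12 + 1 = 13.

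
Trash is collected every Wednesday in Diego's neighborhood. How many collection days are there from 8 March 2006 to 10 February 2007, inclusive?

8 March 2006 is a Wednesday.
That's 340 days from start to end, counting both.
340 = 7 × 48 + 4, so there are 48 full weeks plus 4 extra days.
Each full week contributes one Wednesday: 48 so far.
The 4 extra days are Wednesday, Thursday, Friday, Saturday — 1 of them qualifies.
Total: 48 + 1 = 49.

49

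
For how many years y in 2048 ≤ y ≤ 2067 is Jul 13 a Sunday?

3

Day of week of July 13 in each year:
2048: Mon, 2049: Tue, 2050: Wed, 2051: Thu, 2052: Sat, 2053: Sun ✓, 2054: Mon, 2055: Tue, 2056: Thu, 2057: Fri, 2058: Sat, 2059: Sun ✓, 2060: Tue, 2061: Wed, 2062: Thu, 2063: Fri, 2064: Sun ✓, 2065: Mon, 2066: Tue, 2067: Wed
Sundays: 2053, 2059, 2064.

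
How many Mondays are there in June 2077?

4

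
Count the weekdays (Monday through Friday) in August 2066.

22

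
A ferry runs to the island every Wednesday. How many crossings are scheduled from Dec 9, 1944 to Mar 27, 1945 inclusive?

Dec 9, 1944 is a Saturday.
From Dec 9, 1944 to Mar 27, 1945 is 109 days inclusive.
109 = 7 × 15 + 4, so there are 15 full weeks plus 4 extra days.
Each full week contributes one Wednesday: 15 so far.
The 4 extra days are Saturday, Sunday, Monday, Tuesday — none qualify.
Total: 15 + 0 = 15.

15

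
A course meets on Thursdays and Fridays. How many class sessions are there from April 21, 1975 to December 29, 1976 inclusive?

176

April 21, 1975 is a Monday.
From April 21, 1975 to December 29, 1976 is 619 days inclusive.
619 = 7 × 88 + 3, so there are 88 full weeks plus 3 extra days.
Each full week contributes 2 days from the set (Thu, Fri): 88 × 2 = 176.
The 3 extra days are Monday, Tuesday, Wednesday — none qualify.
Total: 176 + 0 = 176.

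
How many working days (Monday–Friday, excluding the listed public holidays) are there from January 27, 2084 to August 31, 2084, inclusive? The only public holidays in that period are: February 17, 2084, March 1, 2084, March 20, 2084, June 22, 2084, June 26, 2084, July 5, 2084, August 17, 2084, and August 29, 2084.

148

January 27, 2084 is a Thursday.
The range spans 218 days (inclusive of both endpoints).
218 = 7 × 31 + 1, so there are 31 full weeks plus 1 extra day.
Each full week contributes 5 weekdays (Mon–Fri): 31 × 5 = 155.
The 1 extra day is Thursday — 1 of them qualifies.
Total: 155 + 1 = 156.
Holidays: February 17, 2084 (Thu); March 1, 2084 (Wed); March 20, 2084 (Mon); June 22, 2084 (Thu); June 26, 2084 (Mon); July 5, 2084 (Wed); August 17, 2084 (Thu); August 29, 2084 (Tue).
All 8 holidays fall on weekdays, so subtract 8.
Business days: 156 − 8 = 148.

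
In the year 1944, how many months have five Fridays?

4

A month has five Fridays exactly when Friday falls within its first (length − 28) days.
Jan: 31 days, starts Sat → 5 of Sat, Sun, Mon
Feb: 29 days, starts Tue → 5 of Tue
Mar: 31 days, starts Wed → 5 of Wed, Thu, Fri ✓
Apr: 30 days, starts Sat → 5 of Sat, Sun
May: 31 days, starts Mon → 5 of Mon, Tue, Wed
Jun: 30 days, starts Thu → 5 of Thu, Fri ✓
Jul: 31 days, starts Sat → 5 of Sat, Sun, Mon
Aug: 31 days, starts Tue → 5 of Tue, Wed, Thu
Sep: 30 days, starts Fri → 5 of Fri, Sat ✓
Oct: 31 days, starts Sun → 5 of Sun, Mon, Tue
Nov: 30 days, starts Wed → 5 of Wed, Thu
Dec: 31 days, starts Fri → 5 of Fri, Sat, Sun ✓
Months with five Fridays: Mar, Jun, Sep, Dec.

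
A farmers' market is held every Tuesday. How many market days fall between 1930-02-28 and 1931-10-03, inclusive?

83

1930-02-28 is a Friday.
That's 583 days from start to end, counting both.
583 = 7 × 83 + 2, so there are 83 full weeks plus 2 extra days.
Each full week contributes one Tuesday: 83 so far.
The 2 extra days are Fri, Sat — none qualify.
Total: 83 + 0 = 83.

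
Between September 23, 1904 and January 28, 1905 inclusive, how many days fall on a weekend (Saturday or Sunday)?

37

September 23, 1904 is a Friday.
From September 23, 1904 to January 28, 1905 is 128 days inclusive.
128 = 7 × 18 + 2, so there are 18 full weeks plus 2 extra days.
Each full week contributes 2 weekend days (Sat, Sun): 18 × 2 = 36.
The 2 extra days are Fri, Sat — 1 of them qualifies.
Total: 36 + 1 = 37.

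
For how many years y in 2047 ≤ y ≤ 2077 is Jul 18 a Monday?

4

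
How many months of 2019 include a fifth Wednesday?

4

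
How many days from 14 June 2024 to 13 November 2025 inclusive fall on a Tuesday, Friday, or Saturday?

222

14 June 2024 is a Friday.
From 14 June 2024 to 13 November 2025 is 518 days inclusive.
518 = 7 × 74, so the span is exactly 74 full weeks.
Each full week contributes 3 days from the set (Tue, Fri, Sat): 74 × 3 = 222.
Total: 222.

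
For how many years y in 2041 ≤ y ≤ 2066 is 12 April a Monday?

4

Day of week of April 12 in each year:
2041: Fri, 2042: Sat, 2043: Sun, 2044: Tue, 2045: Wed, 2046: Thu, 2047: Fri, 2048: Sun, 2049: Mon ✓, 2050: Tue, 2051: Wed, 2052: Fri, 2053: Sat, 2054: Sun, 2055: Mon ✓, 2056: Wed, 2057: Thu, 2058: Fri, 2059: Sat, 2060: Mon ✓, 2061: Tue, 2062: Wed, 2063: Thu, 2064: Sat, 2065: Sun, 2066: Mon ✓
Mondays: 2049, 2055, 2060, 2066.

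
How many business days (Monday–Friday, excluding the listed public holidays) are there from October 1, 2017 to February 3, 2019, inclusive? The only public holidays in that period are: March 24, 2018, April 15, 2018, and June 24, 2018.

October 1, 2017 is a Sunday.
From October 1, 2017 to February 3, 2019 is 491 days inclusive.
491 = 7 × 70 + 1, so there are 70 full weeks plus 1 extra day.
Each full week contributes 5 weekdays (Mon–Fri): 70 × 5 = 350.
The 1 extra day is Sunday — none qualify.
Total: 350 + 0 = 350.
Holidays: March 24, 2018 (Sat); April 15, 2018 (Sun); June 24, 2018 (Sun).
None of the 3 holidays fall on a weekday, so nothing to subtract.
Business days: 350 − 0 = 350.

350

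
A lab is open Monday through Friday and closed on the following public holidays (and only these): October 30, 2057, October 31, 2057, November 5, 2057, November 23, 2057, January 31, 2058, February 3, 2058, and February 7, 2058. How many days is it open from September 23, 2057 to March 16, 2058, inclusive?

119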